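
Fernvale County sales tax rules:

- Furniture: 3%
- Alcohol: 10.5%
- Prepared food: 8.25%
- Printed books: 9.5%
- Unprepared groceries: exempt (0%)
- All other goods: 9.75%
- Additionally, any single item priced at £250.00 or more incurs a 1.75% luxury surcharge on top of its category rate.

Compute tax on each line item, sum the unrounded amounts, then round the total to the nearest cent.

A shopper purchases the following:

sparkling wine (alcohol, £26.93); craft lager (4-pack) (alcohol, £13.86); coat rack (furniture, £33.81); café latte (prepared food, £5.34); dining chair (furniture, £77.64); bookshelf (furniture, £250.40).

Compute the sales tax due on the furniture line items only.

Coat rack £33.81: furniture → 3% → £1.0143
Dining chair £77.64: furniture → 3% → £2.3292
Bookshelf £250.40: furniture → 3% + 1.75% surcharge = 4.75% → £11.894
Tax on furniture: unrounded sum = £15.2375 → £15.24

£15.24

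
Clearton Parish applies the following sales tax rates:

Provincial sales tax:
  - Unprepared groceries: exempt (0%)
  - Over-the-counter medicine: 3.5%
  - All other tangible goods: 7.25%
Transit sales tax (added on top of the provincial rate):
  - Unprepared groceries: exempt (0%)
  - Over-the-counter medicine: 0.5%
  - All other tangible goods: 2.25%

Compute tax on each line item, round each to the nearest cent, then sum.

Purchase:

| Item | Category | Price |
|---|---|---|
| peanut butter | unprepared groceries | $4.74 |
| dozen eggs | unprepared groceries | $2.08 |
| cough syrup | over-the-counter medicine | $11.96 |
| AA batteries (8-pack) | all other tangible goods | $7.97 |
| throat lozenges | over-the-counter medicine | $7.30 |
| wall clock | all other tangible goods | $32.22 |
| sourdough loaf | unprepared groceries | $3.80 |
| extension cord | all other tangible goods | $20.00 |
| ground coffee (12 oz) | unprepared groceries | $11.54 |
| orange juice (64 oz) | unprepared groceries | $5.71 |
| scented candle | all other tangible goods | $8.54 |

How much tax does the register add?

Peanut butter $4.74: unprepared groceries → 0% + 0% transit = 0% → $0.00
Dozen eggs $2.08: unprepared groceries → 0% + 0% transit = 0% → $0.00
Cough syrup $11.96: over-the-counter medicine → 3.5% + 0.5% transit = 4% → $0.48
AA batteries (8-pack) $7.97: all other tangible goods → 7.25% + 2.25% transit = 9.5% → $0.76
Throat lozenges $7.30: over-the-counter medicine → 3.5% + 0.5% transit = 4% → $0.29
Wall clock $32.22: all other tangible goods → 7.25% + 2.25% transit = 9.5% → $3.06
Sourdough loaf $3.80: unprepared groceries → 0% + 0% transit = 0% → $0.00
Extension cord $20.00: all other tangible goods → 7.25% + 2.25% transit = 9.5% → $1.90
Ground coffee (12 oz) $11.54: unprepared groceries → 0% + 0% transit = 0% → $0.00
Orange juice (64 oz) $5.71: unprepared groceries → 0% + 0% transit = 0% → $0.00
Scented candle $8.54: all other tangible goods → 7.25% + 2.25% transit = 9.5% → $0.81
Total tax = $0.48 + $0.76 + $0.29 + $3.06 + $1.90 + $0.81 = $7.30

$7.30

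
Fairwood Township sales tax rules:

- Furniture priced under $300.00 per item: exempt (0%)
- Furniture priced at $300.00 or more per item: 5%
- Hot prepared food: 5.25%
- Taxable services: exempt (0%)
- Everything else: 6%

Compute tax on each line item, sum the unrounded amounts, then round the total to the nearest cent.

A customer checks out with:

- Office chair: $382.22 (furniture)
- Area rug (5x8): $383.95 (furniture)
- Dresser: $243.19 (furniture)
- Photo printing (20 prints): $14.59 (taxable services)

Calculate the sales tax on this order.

Office chair $382.22: furniture, $300.00 or more → 5% → $19.111
Area rug (5x8) $383.95: furniture, $300.00 or more → 5% → $19.1975
Dresser $243.19: furniture, under $300.00 → 0% → $0.00
Photo printing (20 prints) $14.59: taxable services → 0% → $0.00
Unrounded tax sum = $38.3085 → $38.31

$38.31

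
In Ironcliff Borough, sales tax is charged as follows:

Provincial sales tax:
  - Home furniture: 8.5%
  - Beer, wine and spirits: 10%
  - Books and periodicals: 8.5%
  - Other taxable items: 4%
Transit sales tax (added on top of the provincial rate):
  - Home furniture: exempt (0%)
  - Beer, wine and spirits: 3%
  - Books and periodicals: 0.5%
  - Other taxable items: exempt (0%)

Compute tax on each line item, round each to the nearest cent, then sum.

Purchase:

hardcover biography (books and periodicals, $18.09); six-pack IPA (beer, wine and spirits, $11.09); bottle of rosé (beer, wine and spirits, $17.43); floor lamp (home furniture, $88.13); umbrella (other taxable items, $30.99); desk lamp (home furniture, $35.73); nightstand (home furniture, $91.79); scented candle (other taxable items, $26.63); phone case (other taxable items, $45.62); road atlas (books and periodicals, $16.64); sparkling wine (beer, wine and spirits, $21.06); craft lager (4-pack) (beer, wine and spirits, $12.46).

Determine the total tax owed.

$33.66

Hardcover biography $18.09: books and periodicals → 8.5% + 0.5% transit = 9% → $1.63
Six-pack IPA $11.09: beer, wine and spirits → 10% + 3% transit = 13% → $1.44
Bottle of rosé $17.43: beer, wine and spirits → 10% + 3% transit = 13% → $2.27
Floor lamp $88.13: home furniture → 8.5% + 0% transit = 8.5% → $7.49
Umbrella $30.99: other taxable items → 4% + 0% transit = 4% → $1.24
Desk lamp $35.73: home furniture → 8.5% + 0% transit = 8.5% → $3.04
Nightstand $91.79: home furniture → 8.5% + 0% transit = 8.5% → $7.80
Scented candle $26.63: other taxable items → 4% + 0% transit = 4% → $1.07
Phone case $45.62: other taxable items → 4% + 0% transit = 4% → $1.82
Road atlas $16.64: books and periodicals → 8.5% + 0.5% transit = 9% → $1.50
Sparkling wine $21.06: beer, wine and spirits → 10% + 3% transit = 13% → $2.74
Craft lager (4-pack) $12.46: beer, wine and spirits → 10% + 3% transit = 13% → $1.62
Total tax = $1.63 + $1.44 + $2.27 + $7.49 + $1.24 + $3.04 + $7.80 + $1.07 + $1.82 + $1.50 + $2.74 + $1.62 = $33.66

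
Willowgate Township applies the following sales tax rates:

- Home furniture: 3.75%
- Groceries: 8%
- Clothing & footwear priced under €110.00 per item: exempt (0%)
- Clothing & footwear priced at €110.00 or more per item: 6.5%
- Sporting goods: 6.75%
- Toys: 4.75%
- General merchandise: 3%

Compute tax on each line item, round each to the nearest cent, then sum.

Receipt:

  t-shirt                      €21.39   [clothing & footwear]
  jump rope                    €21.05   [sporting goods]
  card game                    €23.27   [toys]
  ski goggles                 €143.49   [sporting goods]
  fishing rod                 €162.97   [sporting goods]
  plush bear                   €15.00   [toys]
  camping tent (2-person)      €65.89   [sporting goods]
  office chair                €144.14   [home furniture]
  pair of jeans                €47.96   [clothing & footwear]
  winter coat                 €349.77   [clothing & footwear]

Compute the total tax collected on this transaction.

€56.53

T-shirt €21.39: clothing & footwear, under €110.00 → 0% → €0.00
Jump rope €21.05: sporting goods → 6.75% → €1.42
Card game €23.27: toys → 4.75% → €1.11
Ski goggles €143.49: sporting goods → 6.75% → €9.69
Fishing rod €162.97: sporting goods → 6.75% → €11.00
Plush bear €15.00: toys → 4.75% → €0.71
Camping tent (2-person) €65.89: sporting goods → 6.75% → €4.45
Office chair €144.14: home furniture → 3.75% → €5.41
Pair of jeans €47.96: clothing & footwear, under €110.00 → 0% → €0.00
Winter coat €349.77: clothing & footwear, €110.00 or more → 6.5% → €22.74
Total tax = €1.42 + €1.11 + €9.69 + €11.00 + €0.71 + €4.45 + €5.41 + €22.74 = €56.53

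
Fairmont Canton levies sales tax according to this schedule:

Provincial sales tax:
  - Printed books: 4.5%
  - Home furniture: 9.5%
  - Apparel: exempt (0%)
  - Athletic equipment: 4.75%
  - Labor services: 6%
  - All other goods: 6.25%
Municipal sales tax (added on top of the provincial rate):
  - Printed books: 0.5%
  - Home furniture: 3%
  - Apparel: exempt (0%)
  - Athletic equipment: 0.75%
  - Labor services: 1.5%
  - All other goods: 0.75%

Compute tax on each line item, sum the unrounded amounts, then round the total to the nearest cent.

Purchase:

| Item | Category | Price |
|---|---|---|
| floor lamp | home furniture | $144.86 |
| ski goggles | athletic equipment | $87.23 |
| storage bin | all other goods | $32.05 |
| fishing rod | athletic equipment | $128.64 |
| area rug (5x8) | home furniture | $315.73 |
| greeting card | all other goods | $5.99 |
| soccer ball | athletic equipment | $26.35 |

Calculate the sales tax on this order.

Floor lamp $144.86: home furniture → 9.5% + 3% municipal = 12.5% → $18.1075
Ski goggles $87.23: athletic equipment → 4.75% + 0.75% municipal = 5.5% → $4.79765
Storage bin $32.05: all other goods → 6.25% + 0.75% municipal = 7% → $2.2435
Fishing rod $128.64: athletic equipment → 4.75% + 0.75% municipal = 5.5% → $7.0752
Area rug (5x8) $315.73: home furniture → 9.5% + 3% municipal = 12.5% → $39.46625
Greeting card $5.99: all other goods → 6.25% + 0.75% municipal = 7% → $0.4193
Soccer ball $26.35: athletic equipment → 4.75% + 0.75% municipal = 5.5% → $1.44925
Unrounded tax sum = $73.55865 → $73.56

$73.56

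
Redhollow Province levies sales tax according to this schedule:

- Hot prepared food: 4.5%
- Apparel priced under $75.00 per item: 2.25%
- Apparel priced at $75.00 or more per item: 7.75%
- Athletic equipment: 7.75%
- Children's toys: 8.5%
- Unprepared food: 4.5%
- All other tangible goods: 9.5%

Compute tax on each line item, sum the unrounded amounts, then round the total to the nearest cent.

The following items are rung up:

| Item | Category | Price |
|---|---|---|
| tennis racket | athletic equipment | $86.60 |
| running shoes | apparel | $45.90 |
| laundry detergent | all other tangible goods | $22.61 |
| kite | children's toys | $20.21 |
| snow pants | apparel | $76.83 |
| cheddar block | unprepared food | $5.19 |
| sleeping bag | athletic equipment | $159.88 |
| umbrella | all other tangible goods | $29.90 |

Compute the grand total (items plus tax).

$480.15

Tennis racket $86.60: athletic equipment → 7.75% → $6.7115
Running shoes $45.90: apparel, under $75.00 → 2.25% → $1.03275
Laundry detergent $22.61: all other tangible goods → 9.5% → $2.14795
Kite $20.21: children's toys → 8.5% → $1.71785
Snow pants $76.83: apparel, $75.00 or more → 7.75% → $5.954325
Cheddar block $5.19: unprepared food → 4.5% → $0.23355
Sleeping bag $159.88: athletic equipment → 7.75% → $12.3907
Umbrella $29.90: all other tangible goods → 9.5% → $2.8405
Subtotal = $447.12; unrounded tax = $33.029125 → $33.03; total due = $480.15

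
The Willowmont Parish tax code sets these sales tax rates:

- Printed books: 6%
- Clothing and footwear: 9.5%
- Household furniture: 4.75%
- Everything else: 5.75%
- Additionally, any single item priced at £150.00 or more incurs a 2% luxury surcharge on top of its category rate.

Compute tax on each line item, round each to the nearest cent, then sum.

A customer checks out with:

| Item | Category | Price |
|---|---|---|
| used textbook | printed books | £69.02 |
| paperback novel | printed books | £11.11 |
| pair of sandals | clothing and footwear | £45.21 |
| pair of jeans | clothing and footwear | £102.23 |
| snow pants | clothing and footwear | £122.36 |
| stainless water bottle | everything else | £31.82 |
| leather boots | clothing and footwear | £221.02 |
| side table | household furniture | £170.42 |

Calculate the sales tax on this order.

£69.18

Used textbook £69.02: printed books → 6% → £4.14
Paperback novel £11.11: printed books → 6% → £0.67
Pair of sandals £45.21: clothing and footwear → 9.5% → £4.29
Pair of jeans £102.23: clothing and footwear → 9.5% → £9.71
Snow pants £122.36: clothing and footwear → 9.5% → £11.62
Stainless water bottle £31.82: everything else → 5.75% → £1.83
Leather boots £221.02: clothing and footwear → 9.5% + 2% surcharge = 11.5% → £25.42
Side table £170.42: household furniture → 4.75% + 2% surcharge = 6.75% → £11.50
Total tax = £4.14 + £0.67 + £4.29 + £9.71 + £11.62 + £1.83 + £25.42 + £11.50 = £69.18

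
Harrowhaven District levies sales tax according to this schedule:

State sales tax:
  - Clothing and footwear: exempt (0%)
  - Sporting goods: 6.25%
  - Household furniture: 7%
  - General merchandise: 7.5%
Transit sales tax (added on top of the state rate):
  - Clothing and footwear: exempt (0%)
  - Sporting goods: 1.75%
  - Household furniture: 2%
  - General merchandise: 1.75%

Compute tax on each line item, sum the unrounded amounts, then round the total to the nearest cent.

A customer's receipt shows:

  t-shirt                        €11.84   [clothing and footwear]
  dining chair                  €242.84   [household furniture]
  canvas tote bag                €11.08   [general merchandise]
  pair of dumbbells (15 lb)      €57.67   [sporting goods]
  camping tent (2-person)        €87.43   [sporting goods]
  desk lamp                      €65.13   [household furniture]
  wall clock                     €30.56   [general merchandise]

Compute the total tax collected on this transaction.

T-shirt €11.84: clothing and footwear → 0% + 0% transit = 0% → €0.00
Dining chair €242.84: household furniture → 7% + 2% transit = 9% → €21.8556
Canvas tote bag €11.08: general merchandise → 7.5% + 1.75% transit = 9.25% → €1.0249
Pair of dumbbells (15 lb) €57.67: sporting goods → 6.25% + 1.75% transit = 8% → €4.6136
Camping tent (2-person) €87.43: sporting goods → 6.25% + 1.75% transit = 8% → €6.9944
Desk lamp €65.13: household furniture → 7% + 2% transit = 9% → €5.8617
Wall clock €30.56: general merchandise → 7.5% + 1.75% transit = 9.25% → €2.8268
Unrounded tax sum = €43.177 → €43.18

€43.18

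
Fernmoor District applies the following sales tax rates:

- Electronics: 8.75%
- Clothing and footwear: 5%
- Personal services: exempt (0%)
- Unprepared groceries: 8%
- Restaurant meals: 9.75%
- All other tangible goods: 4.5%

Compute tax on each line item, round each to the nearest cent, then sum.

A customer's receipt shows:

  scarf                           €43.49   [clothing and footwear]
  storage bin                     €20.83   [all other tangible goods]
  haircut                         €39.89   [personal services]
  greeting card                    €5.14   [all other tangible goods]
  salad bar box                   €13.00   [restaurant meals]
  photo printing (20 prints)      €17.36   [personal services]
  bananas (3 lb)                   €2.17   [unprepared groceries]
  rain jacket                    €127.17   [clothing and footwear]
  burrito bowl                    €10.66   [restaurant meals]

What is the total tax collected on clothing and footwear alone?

€8.53

Scarf €43.49: clothing and footwear → 5% → €2.17
Rain jacket €127.17: clothing and footwear → 5% → €6.36
Tax on clothing and footwear = €2.17 + €6.36 = €8.53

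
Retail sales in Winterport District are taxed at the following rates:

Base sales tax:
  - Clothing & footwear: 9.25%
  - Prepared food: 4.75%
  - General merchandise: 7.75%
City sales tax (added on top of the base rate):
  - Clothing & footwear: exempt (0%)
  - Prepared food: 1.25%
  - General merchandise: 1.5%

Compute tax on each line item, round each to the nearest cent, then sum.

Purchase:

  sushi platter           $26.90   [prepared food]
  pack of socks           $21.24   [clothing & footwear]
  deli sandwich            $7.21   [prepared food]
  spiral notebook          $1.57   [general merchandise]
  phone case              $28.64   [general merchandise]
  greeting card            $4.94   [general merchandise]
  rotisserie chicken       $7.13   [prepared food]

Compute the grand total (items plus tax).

Sushi platter $26.90: prepared food → 4.75% + 1.25% city = 6% → $1.61
Pack of socks $21.24: clothing & footwear → 9.25% + 0% city = 9.25% → $1.96
Deli sandwich $7.21: prepared food → 4.75% + 1.25% city = 6% → $0.43
Spiral notebook $1.57: general merchandise → 7.75% + 1.5% city = 9.25% → $0.15
Phone case $28.64: general merchandise → 7.75% + 1.5% city = 9.25% → $2.65
Greeting card $4.94: general merchandise → 7.75% + 1.5% city = 9.25% → $0.46
Rotisserie chicken $7.13: prepared food → 4.75% + 1.25% city = 6% → $0.43
Subtotal = $97.63; tax = $7.69; total due = $105.32

$105.32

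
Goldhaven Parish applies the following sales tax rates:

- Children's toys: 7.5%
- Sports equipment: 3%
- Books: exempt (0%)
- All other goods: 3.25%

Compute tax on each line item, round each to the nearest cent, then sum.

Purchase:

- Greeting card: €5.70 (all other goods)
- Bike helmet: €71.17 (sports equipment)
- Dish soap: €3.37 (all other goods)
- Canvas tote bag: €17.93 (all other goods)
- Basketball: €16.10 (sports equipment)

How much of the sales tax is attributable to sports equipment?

€2.62

Bike helmet €71.17: sports equipment → 3% → €2.14
Basketball €16.10: sports equipment → 3% → €0.48
Tax on sports equipment = €2.14 + €0.48 = €2.62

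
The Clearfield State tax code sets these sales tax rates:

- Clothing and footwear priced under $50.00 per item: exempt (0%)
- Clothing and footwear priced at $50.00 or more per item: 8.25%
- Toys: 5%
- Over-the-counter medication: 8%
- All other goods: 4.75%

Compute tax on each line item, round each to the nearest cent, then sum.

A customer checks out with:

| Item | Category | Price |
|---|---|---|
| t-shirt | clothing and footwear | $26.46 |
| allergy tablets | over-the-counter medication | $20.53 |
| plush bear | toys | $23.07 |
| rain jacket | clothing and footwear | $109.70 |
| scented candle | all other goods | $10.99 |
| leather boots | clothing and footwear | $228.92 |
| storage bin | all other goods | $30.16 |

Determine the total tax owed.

$32.68

T-shirt $26.46: clothing and footwear, under $50.00 → 0% → $0.00
Allergy tablets $20.53: over-the-counter medication → 8% → $1.64
Plush bear $23.07: toys → 5% → $1.15
Rain jacket $109.70: clothing and footwear, $50.00 or more → 8.25% → $9.05
Scented candle $10.99: all other goods → 4.75% → $0.52
Leather boots $228.92: clothing and footwear, $50.00 or more → 8.25% → $18.89
Storage bin $30.16: all other goods → 4.75% → $1.43
Total tax = $1.64 + $1.15 + $9.05 + $0.52 + $18.89 + $1.43 = $32.68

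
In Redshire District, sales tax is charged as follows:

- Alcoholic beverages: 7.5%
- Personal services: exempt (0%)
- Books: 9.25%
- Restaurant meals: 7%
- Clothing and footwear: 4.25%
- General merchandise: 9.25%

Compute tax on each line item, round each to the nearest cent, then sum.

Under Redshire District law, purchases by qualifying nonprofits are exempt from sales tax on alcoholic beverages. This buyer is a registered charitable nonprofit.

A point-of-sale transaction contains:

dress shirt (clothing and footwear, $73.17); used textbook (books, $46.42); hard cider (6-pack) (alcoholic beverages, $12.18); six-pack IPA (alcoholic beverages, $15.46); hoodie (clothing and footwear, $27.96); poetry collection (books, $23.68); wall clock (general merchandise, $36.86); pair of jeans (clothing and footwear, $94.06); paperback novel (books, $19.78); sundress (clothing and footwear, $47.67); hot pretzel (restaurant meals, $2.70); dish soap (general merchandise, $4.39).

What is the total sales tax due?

Dress shirt $73.17: clothing and footwear → 4.25% → $3.11
Used textbook $46.42: books → 9.25% → $4.29
Hard cider (6-pack) $12.18: alcoholic beverages, buyer-exempt → 0% → $0.00
Six-pack IPA $15.46: alcoholic beverages, buyer-exempt → 0% → $0.00
Hoodie $27.96: clothing and footwear → 4.25% → $1.19
Poetry collection $23.68: books → 9.25% → $2.19
Wall clock $36.86: general merchandise → 9.25% → $3.41
Pair of jeans $94.06: clothing and footwear → 4.25% → $4.00
Paperback novel $19.78: books → 9.25% → $1.83
Sundress $47.67: clothing and footwear → 4.25% → $2.03
Hot pretzel $2.70: restaurant meals → 7% → $0.19
Dish soap $4.39: general merchandise → 9.25% → $0.41
Total tax = $3.11 + $4.29 + $1.19 + $2.19 + $3.41 + $4.00 + $1.83 + $2.03 + $0.19 + $0.41 = $22.65

$22.65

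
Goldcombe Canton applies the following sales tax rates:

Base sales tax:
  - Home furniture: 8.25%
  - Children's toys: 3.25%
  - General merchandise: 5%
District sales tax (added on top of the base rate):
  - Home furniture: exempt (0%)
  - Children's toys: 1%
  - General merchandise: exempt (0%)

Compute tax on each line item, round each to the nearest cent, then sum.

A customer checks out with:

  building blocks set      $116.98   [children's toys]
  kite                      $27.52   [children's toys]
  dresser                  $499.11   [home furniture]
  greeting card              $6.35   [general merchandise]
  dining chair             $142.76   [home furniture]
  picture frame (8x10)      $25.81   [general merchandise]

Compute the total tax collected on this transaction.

Building blocks set $116.98: children's toys → 3.25% + 1% district = 4.25% → $4.97
Kite $27.52: children's toys → 3.25% + 1% district = 4.25% → $1.17
Dresser $499.11: home furniture → 8.25% + 0% district = 8.25% → $41.18
Greeting card $6.35: general merchandise → 5% + 0% district = 5% → $0.32
Dining chair $142.76: home furniture → 8.25% + 0% district = 8.25% → $11.78
Picture frame (8x10) $25.81: general merchandise → 5% + 0% district = 5% → $1.29
Total tax = $4.97 + $1.17 + $41.18 + $0.32 + $11.78 + $1.29 = $60.71

$60.71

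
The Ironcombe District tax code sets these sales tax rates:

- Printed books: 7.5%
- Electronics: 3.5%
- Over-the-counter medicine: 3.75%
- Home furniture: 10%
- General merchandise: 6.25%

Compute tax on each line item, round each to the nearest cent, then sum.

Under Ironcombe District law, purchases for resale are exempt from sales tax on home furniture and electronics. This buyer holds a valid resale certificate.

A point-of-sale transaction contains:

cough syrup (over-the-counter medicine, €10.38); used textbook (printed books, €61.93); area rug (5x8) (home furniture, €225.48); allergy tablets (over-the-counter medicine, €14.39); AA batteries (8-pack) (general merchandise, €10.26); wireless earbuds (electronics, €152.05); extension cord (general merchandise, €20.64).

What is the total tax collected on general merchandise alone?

AA batteries (8-pack) €10.26: general merchandise → 6.25% → €0.64
Extension cord €20.64: general merchandise → 6.25% → €1.29
Tax on general merchandise = €0.64 + €1.29 = €1.93

€1.93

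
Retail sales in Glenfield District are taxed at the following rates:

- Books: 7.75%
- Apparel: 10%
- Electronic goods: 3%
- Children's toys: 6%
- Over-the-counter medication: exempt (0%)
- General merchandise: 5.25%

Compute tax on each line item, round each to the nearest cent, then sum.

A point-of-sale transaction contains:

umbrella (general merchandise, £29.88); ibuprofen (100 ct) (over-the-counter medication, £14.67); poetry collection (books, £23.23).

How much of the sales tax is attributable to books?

£1.80

Poetry collection £23.23: books → 7.75% → £1.80
Tax on books = £1.80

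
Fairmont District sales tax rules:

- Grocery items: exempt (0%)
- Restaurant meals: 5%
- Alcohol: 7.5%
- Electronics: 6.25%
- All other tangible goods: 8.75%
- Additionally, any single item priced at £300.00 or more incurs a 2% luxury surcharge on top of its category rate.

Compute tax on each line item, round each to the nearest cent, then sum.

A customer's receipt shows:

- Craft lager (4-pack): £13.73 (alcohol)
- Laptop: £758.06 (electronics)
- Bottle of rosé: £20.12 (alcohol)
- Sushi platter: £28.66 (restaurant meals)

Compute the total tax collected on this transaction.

£66.51

Craft lager (4-pack) £13.73: alcohol → 7.5% → £1.03
Laptop £758.06: electronics → 6.25% + 2% surcharge = 8.25% → £62.54
Bottle of rosé £20.12: alcohol → 7.5% → £1.51
Sushi platter £28.66: restaurant meals → 5% → £1.43
Total tax = £1.03 + £62.54 + £1.51 + £1.43 = £66.51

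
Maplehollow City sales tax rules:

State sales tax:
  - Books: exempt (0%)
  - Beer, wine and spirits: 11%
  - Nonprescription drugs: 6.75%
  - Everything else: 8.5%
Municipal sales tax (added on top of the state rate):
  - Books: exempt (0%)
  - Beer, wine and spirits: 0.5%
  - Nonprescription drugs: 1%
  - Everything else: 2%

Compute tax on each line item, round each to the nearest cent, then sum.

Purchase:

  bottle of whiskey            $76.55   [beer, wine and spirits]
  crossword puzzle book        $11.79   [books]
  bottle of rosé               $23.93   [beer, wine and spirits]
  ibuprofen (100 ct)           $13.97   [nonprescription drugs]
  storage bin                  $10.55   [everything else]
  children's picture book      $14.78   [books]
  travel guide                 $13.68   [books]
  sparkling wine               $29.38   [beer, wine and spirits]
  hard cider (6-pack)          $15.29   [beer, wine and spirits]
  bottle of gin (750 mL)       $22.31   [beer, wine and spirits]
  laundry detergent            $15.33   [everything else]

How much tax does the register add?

Bottle of whiskey $76.55: beer, wine and spirits → 11% + 0.5% municipal = 11.5% → $8.80
Crossword puzzle book $11.79: books → 0% + 0% municipal = 0% → $0.00
Bottle of rosé $23.93: beer, wine and spirits → 11% + 0.5% municipal = 11.5% → $2.75
Ibuprofen (100 ct) $13.97: nonprescription drugs → 6.75% + 1% municipal = 7.75% → $1.08
Storage bin $10.55: everything else → 8.5% + 2% municipal = 10.5% → $1.11
Children's picture book $14.78: books → 0% + 0% municipal = 0% → $0.00
Travel guide $13.68: books → 0% + 0% municipal = 0% → $0.00
Sparkling wine $29.38: beer, wine and spirits → 11% + 0.5% municipal = 11.5% → $3.38
Hard cider (6-pack) $15.29: beer, wine and spirits → 11% + 0.5% municipal = 11.5% → $1.76
Bottle of gin (750 mL) $22.31: beer, wine and spirits → 11% + 0.5% municipal = 11.5% → $2.57
Laundry detergent $15.33: everything else → 8.5% + 2% municipal = 10.5% → $1.61
Total tax = $8.80 + $2.75 + $1.08 + $1.11 + $3.38 + $1.76 + $2.57 + $1.61 = $23.06

$23.06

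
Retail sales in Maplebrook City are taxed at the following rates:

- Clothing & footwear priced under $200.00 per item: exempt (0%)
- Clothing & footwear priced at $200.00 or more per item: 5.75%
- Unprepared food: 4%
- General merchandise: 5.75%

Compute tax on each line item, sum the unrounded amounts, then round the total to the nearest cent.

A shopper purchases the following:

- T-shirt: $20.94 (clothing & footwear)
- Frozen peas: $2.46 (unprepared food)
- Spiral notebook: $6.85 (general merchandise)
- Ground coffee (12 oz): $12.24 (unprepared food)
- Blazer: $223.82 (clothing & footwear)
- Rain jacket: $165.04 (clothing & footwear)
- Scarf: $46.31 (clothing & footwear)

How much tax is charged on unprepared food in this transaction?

$0.59

Frozen peas $2.46: unprepared food → 4% → $0.0984
Ground coffee (12 oz) $12.24: unprepared food → 4% → $0.4896
Tax on unprepared food: unrounded sum = $0.588 → $0.59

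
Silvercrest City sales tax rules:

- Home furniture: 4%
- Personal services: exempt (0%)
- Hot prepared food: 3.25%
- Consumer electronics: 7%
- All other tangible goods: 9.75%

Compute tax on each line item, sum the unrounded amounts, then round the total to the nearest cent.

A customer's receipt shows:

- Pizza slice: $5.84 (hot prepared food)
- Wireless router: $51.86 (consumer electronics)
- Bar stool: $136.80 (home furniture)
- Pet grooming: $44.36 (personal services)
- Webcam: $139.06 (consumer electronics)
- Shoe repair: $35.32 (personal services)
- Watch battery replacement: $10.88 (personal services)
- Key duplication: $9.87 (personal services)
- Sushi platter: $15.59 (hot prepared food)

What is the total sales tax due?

$19.53

Pizza slice $5.84: hot prepared food → 3.25% → $0.1898
Wireless router $51.86: consumer electronics → 7% → $3.6302
Bar stool $136.80: home furniture → 4% → $5.472
Pet grooming $44.36: personal services → 0% → $0.00
Webcam $139.06: consumer electronics → 7% → $9.7342
Shoe repair $35.32: personal services → 0% → $0.00
Watch battery replacement $10.88: personal services → 0% → $0.00
Key duplication $9.87: personal services → 0% → $0.00
Sushi platter $15.59: hot prepared food → 3.25% → $0.506675
Unrounded tax sum = $19.532875 → $19.53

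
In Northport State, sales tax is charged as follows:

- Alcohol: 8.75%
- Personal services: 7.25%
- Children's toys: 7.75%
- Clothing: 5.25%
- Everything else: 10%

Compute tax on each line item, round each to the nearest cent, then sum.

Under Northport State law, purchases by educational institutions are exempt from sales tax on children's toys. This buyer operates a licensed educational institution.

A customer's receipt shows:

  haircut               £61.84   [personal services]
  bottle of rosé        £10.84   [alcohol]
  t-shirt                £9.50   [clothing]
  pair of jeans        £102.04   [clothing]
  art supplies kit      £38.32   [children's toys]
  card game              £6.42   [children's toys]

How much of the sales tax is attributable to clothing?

T-shirt £9.50: clothing → 5.25% → £0.50
Pair of jeans £102.04: clothing → 5.25% → £5.36
Tax on clothing = £0.50 + £5.36 = £5.86

£5.86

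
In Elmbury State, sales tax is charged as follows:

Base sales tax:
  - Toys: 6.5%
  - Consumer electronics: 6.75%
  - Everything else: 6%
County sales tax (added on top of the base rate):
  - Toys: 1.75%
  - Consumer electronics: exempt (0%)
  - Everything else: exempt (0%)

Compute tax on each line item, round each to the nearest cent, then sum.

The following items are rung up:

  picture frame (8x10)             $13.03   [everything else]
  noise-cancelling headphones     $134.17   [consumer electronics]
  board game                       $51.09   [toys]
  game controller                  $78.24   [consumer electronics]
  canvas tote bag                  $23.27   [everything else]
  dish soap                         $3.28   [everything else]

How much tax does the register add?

$20.93

Picture frame (8x10) $13.03: everything else → 6% + 0% county = 6% → $0.78
Noise-cancelling headphones $134.17: consumer electronics → 6.75% + 0% county = 6.75% → $9.06
Board game $51.09: toys → 6.5% + 1.75% county = 8.25% → $4.21
Game controller $78.24: consumer electronics → 6.75% + 0% county = 6.75% → $5.28
Canvas tote bag $23.27: everything else → 6% + 0% county = 6% → $1.40
Dish soap $3.28: everything else → 6% + 0% county = 6% → $0.20
Total tax = $0.78 + $9.06 + $4.21 + $5.28 + $1.40 + $0.20 = $20.93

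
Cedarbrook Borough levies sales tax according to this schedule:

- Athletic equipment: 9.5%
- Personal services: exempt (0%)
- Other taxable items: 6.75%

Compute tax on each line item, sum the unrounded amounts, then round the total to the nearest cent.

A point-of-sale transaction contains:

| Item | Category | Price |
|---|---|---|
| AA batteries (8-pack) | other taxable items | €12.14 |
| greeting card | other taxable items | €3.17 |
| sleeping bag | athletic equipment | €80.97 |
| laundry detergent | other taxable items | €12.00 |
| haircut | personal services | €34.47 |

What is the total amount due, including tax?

AA batteries (8-pack) €12.14: other taxable items → 6.75% → €0.81945
Greeting card €3.17: other taxable items → 6.75% → €0.213975
Sleeping bag €80.97: athletic equipment → 9.5% → €7.69215
Laundry detergent €12.00: other taxable items → 6.75% → €0.81
Haircut €34.47: personal services → 0% → €0.00
Subtotal = €142.75; unrounded tax = €9.535575 → €9.54; total due = €152.29

€152.29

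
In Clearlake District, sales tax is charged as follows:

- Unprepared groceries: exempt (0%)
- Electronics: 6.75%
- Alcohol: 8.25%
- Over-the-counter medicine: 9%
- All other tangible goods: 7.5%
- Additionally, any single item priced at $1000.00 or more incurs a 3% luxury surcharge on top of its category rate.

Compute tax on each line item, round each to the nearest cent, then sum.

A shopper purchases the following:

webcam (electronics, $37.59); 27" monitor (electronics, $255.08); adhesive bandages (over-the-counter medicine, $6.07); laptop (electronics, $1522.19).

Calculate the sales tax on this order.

Webcam $37.59: electronics → 6.75% → $2.54
27" monitor $255.08: electronics → 6.75% → $17.22
Adhesive bandages $6.07: over-the-counter medicine → 9% → $0.55
Laptop $1522.19: electronics → 6.75% + 3% surcharge = 9.75% → $148.41
Total tax = $2.54 + $17.22 + $0.55 + $148.41 = $168.72

$168.72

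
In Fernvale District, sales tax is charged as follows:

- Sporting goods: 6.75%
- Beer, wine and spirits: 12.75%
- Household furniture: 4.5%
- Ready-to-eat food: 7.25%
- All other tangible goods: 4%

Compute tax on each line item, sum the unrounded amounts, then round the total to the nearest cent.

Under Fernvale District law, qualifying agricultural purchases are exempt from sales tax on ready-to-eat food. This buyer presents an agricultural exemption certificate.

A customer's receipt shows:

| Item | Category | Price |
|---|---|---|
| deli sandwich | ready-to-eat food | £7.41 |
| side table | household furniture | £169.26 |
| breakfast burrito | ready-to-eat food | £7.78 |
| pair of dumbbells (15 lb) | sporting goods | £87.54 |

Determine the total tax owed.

Deli sandwich £7.41: ready-to-eat food, buyer-exempt → 0% → £0.00
Side table £169.26: household furniture → 4.5% → £7.6167
Breakfast burrito £7.78: ready-to-eat food, buyer-exempt → 0% → £0.00
Pair of dumbbells (15 lb) £87.54: sporting goods → 6.75% → £5.90895
Unrounded tax sum = £13.52565 → £13.53

£13.53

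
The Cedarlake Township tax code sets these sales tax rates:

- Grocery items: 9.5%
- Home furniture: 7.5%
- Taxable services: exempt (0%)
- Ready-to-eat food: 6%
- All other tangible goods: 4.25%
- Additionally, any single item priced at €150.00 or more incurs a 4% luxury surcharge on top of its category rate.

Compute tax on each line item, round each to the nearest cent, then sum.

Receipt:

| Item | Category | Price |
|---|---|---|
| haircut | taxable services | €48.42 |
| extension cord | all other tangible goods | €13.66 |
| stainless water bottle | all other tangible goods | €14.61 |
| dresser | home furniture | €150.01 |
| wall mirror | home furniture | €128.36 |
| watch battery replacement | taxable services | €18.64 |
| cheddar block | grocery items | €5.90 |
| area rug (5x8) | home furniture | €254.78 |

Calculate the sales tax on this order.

€57.94

Haircut €48.42: taxable services → 0% → €0.00
Extension cord €13.66: all other tangible goods → 4.25% → €0.58
Stainless water bottle €14.61: all other tangible goods → 4.25% → €0.62
Dresser €150.01: home furniture → 7.5% + 4% surcharge = 11.5% → €17.25
Wall mirror €128.36: home furniture → 7.5% → €9.63
Watch battery replacement €18.64: taxable services → 0% → €0.00
Cheddar block €5.90: grocery items → 9.5% → €0.56
Area rug (5x8) €254.78: home furniture → 7.5% + 4% surcharge = 11.5% → €29.30
Total tax = €0.58 + €0.62 + €17.25 + €9.63 + €0.56 + €29.30 = €57.94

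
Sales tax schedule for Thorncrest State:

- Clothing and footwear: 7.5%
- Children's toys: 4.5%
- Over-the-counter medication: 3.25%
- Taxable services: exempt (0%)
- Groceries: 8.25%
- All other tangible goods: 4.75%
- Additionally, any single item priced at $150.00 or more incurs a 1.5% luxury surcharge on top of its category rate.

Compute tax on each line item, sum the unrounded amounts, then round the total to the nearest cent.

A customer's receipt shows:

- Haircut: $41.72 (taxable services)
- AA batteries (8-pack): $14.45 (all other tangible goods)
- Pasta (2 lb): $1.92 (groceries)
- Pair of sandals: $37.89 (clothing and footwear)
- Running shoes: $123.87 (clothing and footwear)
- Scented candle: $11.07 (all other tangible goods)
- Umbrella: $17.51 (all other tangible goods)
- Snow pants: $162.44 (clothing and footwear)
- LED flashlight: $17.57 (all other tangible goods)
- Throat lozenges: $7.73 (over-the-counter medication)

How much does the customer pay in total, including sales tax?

$466.21

Haircut $41.72: taxable services → 0% → $0.00
AA batteries (8-pack) $14.45: all other tangible goods → 4.75% → $0.686375
Pasta (2 lb) $1.92: groceries → 8.25% → $0.1584
Pair of sandals $37.89: clothing and footwear → 7.5% → $2.84175
Running shoes $123.87: clothing and footwear → 7.5% → $9.29025
Scented candle $11.07: all other tangible goods → 4.75% → $0.525825
Umbrella $17.51: all other tangible goods → 4.75% → $0.831725
Snow pants $162.44: clothing and footwear → 7.5% + 1.5% surcharge = 9% → $14.6196
LED flashlight $17.57: all other tangible goods → 4.75% → $0.834575
Throat lozenges $7.73: over-the-counter medication → 3.25% → $0.251225
Subtotal = $436.17; unrounded tax = $30.039725 → $30.04; total due = $466.21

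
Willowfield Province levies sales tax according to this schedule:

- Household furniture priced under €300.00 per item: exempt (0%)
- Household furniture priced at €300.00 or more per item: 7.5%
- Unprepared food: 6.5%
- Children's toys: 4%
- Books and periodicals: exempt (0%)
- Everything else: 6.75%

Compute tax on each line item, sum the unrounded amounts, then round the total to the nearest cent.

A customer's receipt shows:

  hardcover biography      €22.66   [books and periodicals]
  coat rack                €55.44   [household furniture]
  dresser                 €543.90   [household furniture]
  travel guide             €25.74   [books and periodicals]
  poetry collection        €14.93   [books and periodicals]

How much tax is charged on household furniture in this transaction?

€40.79

Coat rack €55.44: household furniture, under €300.00 → 0% → €0.00
Dresser €543.90: household furniture, €300.00 or more → 7.5% → €40.7925
Tax on household furniture: unrounded sum = €40.7925 → €40.79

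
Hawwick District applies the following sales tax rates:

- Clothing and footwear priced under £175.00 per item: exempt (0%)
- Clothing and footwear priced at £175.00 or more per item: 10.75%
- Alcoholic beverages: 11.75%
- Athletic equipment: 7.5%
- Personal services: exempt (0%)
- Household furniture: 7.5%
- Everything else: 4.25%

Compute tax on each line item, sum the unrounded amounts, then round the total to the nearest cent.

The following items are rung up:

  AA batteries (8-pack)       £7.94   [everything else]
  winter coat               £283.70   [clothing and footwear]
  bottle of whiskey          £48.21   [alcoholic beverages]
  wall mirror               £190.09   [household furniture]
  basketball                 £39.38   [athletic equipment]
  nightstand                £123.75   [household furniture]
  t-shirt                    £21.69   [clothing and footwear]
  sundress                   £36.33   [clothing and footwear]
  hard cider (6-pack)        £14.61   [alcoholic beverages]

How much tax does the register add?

AA batteries (8-pack) £7.94: everything else → 4.25% → £0.33745
Winter coat £283.70: clothing and footwear, £175.00 or more → 10.75% → £30.49775
Bottle of whiskey £48.21: alcoholic beverages → 11.75% → £5.664675
Wall mirror £190.09: household furniture → 7.5% → £14.25675
Basketball £39.38: athletic equipment → 7.5% → £2.9535
Nightstand £123.75: household furniture → 7.5% → £9.28125
T-shirt £21.69: clothing and footwear, under £175.00 → 0% → £0.00
Sundress £36.33: clothing and footwear, under £175.00 → 0% → £0.00
Hard cider (6-pack) £14.61: alcoholic beverages → 11.75% → £1.716675
Unrounded tax sum = £64.70805 → £64.71

£64.71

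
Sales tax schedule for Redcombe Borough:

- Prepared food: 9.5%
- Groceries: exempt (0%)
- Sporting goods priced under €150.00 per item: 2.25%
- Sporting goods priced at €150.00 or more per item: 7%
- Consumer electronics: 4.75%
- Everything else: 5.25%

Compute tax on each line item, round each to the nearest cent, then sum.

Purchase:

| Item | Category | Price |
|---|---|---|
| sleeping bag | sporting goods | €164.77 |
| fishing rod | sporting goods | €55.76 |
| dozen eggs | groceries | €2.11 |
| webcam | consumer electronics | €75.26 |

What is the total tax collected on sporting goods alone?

Sleeping bag €164.77: sporting goods, €150.00 or more → 7% → €11.53
Fishing rod €55.76: sporting goods, under €150.00 → 2.25% → €1.25
Tax on sporting goods = €11.53 + €1.25 = €12.78

€12.78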